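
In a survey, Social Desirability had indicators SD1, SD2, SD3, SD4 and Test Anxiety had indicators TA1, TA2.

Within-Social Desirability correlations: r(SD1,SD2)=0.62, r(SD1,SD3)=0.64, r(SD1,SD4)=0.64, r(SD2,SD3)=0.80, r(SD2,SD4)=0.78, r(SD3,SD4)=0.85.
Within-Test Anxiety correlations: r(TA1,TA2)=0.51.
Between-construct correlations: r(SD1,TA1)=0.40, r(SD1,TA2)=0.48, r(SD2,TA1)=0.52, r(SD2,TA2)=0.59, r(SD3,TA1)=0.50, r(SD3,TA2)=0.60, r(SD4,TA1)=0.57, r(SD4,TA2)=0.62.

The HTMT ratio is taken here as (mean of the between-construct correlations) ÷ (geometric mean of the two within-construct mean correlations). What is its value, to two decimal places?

Mean between = 4.28/8 = 0.5350.
Mean within-SD = 4.33/6 = 0.7217; mean within-TA = 0.51/1 = 0.5100.
Geometric mean = √(0.7217 × 0.5100) = 0.6067.
HTMT = 0.5350 / 0.6067 = 0.88.

0.88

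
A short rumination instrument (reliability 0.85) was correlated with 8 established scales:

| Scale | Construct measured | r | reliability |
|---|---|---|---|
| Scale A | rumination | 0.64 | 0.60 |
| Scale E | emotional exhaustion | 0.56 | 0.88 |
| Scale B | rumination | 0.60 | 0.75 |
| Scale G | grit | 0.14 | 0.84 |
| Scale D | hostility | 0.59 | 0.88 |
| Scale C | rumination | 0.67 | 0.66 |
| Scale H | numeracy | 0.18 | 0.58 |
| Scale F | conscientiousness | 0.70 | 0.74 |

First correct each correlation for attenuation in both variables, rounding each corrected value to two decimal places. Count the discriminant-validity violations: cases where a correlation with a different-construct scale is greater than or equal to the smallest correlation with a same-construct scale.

Disattenuated r (r / √(r_scale · r_new)):
  Scale A (conv): 0.64 / √(0.60·0.85) = 0.90
  Scale E (disc): 0.56 / √(0.88·0.85) = 0.65
  Scale B (conv): 0.60 / √(0.75·0.85) = 0.75
  Scale G (disc): 0.14 / √(0.84·0.85) = 0.17
  Scale D (disc): 0.59 / √(0.88·0.85) = 0.68
  Scale C (conv): 0.67 / √(0.66·0.85) = 0.89
  Scale H (disc): 0.18 / √(0.58·0.85) = 0.26
  Scale F (disc): 0.70 / √(0.74·0.85) = 0.88
Smallest convergent = 0.75. Discriminant values: 0.65, 0.17, 0.68, 0.26, 0.88; count ≥ 0.75 → 1.

1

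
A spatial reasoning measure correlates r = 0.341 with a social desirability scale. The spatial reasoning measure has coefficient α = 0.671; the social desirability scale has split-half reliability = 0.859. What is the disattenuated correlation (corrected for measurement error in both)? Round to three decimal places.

0.449

r_true = r_obs / √(r_xx · r_yy) = 0.341 / √(0.671 × 0.859) = 0.341 / √0.576389 = 0.341 / 0.7592 ≈ 0.449.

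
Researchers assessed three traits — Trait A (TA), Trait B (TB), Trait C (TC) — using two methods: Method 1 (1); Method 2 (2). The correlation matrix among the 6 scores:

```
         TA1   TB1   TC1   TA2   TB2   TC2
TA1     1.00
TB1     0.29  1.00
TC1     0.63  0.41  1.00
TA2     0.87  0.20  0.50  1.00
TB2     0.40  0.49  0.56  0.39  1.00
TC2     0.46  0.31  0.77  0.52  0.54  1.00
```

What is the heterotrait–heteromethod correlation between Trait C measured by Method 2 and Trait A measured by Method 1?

Different traits and methods: r(TC2, TA1) = 0.46.

0.46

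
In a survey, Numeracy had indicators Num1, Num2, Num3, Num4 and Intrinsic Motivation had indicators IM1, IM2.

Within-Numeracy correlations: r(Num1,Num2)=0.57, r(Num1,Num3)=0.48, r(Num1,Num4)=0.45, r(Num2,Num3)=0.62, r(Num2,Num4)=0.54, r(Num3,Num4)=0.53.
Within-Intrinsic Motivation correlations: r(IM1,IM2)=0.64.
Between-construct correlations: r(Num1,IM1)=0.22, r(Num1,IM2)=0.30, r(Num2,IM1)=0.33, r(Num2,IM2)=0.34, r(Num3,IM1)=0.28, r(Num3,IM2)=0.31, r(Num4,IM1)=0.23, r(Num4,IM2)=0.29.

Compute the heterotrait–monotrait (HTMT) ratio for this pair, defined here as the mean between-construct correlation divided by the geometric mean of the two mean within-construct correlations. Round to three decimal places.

0.493

Mean heterotrait r = 2.30/8 = 0.2875.
Mean within-Num = 3.19/6 = 0.5317; mean within-IM = 0.64/1 = 0.6400.
Geometric mean = √(0.5317 × 0.6400) = 0.5833.
HTMT = 0.2875 / 0.5833 = 0.493.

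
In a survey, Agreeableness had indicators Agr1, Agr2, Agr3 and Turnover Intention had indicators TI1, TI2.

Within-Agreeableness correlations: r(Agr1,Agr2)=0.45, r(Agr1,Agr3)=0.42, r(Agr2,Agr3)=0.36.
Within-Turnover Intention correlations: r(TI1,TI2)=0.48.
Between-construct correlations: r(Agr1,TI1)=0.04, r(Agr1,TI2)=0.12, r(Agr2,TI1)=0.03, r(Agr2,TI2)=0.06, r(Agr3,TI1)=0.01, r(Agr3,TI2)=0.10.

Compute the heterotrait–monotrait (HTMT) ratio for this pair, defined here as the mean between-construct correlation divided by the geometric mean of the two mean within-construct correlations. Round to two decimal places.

Mean heterotrait r = 0.36/6 = 0.0600.
Mean within-Agr = 1.23/3 = 0.4100; mean within-TI = 0.48/1 = 0.4800.
Geometric mean = √(0.4100 × 0.4800) = 0.4436.
HTMT = 0.0600 / 0.4436 = 0.14.

0.14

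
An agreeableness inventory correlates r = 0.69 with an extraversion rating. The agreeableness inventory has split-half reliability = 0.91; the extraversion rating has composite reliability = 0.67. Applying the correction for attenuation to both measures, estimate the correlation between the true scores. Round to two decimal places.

0.88

r_true = r_obs / √(r_xx · r_yy) = 0.69 / √(0.91 × 0.67) = 0.69 / √0.6097 = 0.69 / 0.7808 ≈ 0.88.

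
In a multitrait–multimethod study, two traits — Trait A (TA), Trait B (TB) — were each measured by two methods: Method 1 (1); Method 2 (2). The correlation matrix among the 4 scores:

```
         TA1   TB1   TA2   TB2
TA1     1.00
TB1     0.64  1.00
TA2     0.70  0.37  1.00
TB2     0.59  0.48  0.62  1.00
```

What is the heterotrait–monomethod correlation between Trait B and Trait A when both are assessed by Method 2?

Different traits, same method: r(TB2, TA2) = 0.62.

0.62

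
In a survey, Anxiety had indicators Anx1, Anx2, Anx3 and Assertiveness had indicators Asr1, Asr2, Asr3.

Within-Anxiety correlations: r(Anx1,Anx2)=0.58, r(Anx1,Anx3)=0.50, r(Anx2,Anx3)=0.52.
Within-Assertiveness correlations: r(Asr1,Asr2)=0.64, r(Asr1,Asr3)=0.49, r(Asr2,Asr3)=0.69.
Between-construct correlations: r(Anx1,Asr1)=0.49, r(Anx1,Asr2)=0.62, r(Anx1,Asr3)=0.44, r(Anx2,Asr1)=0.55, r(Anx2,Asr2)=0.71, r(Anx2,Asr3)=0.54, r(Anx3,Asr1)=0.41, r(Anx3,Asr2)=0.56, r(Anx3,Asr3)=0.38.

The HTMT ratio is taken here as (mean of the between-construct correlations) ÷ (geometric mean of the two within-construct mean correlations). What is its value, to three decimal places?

0.918

Between-construct mean = 4.70/9 = 0.5222.
Mean within-Anx = 1.60/3 = 0.5333; mean within-Asr = 1.82/3 = 0.6067.
Geometric mean = √(0.5333 × 0.6067) = 0.5688.
HTMT = 0.5222 / 0.5688 = 0.918.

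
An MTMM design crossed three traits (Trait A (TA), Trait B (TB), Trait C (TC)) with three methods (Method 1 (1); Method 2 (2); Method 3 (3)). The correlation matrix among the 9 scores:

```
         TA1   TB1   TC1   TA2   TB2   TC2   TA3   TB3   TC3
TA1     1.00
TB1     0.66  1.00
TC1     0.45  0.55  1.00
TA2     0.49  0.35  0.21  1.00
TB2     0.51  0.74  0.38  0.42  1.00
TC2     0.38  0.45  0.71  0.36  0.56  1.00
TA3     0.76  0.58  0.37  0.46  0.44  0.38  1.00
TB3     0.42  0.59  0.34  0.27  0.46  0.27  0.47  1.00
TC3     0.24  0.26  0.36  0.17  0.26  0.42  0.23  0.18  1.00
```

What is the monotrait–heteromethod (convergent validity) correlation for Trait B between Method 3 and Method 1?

0.59

Same trait (TB), different methods: r(TB3, TB1) = 0.59.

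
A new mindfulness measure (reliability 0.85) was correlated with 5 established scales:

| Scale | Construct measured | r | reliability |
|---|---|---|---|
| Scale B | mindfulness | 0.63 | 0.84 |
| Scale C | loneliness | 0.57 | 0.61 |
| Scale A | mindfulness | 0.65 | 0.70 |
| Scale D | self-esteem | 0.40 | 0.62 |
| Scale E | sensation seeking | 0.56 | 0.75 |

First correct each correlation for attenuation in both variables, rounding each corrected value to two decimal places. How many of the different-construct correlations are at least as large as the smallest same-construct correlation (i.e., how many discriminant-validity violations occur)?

1

Disattenuated r (r / √(r_scale · r_new)):
  Scale B (conv): 0.63 / √(0.84·0.85) = 0.75
  Scale C (disc): 0.57 / √(0.61·0.85) = 0.79
  Scale A (conv): 0.65 / √(0.70·0.85) = 0.84
  Scale D (disc): 0.40 / √(0.62·0.85) = 0.55
  Scale E (disc): 0.56 / √(0.75·0.85) = 0.70
Smallest convergent = 0.75. Discriminant values: 0.79, 0.55, 0.70; count ≥ 0.75 → 1.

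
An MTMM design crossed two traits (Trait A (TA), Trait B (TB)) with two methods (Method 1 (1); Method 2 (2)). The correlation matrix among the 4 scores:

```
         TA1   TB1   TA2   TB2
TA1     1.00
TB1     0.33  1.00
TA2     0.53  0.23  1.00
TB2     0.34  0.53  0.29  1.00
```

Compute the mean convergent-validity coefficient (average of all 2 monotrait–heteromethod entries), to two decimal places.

0.53

Convergent values: 0.53, 0.53; mean = 1.06/2 = 0.53.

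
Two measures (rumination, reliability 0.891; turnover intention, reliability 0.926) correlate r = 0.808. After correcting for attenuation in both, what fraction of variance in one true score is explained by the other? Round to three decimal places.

0.791

Disattenuated r = 0.808 / √(0.891 × 0.926) = 0.808 / 0.9083 = 0.8896.
Shared true-score variance = 0.8896² = 0.7914 ≈ 0.791.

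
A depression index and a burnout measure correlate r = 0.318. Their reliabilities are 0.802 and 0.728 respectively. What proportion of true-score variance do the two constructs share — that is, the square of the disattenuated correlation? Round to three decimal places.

Disattenuated r = 0.318 / √(0.802 × 0.728) = 0.318 / 0.7641 = 0.4162.
Shared true-score variance = 0.4162² = 0.1732 ≈ 0.173.

0.173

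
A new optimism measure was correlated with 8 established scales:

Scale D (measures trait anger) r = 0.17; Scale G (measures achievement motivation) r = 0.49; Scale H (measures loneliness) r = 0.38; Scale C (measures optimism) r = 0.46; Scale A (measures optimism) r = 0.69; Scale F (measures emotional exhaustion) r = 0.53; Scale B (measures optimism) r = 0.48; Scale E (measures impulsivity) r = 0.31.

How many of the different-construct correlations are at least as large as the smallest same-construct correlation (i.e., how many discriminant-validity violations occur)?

2

Convergent (same construct = optimism): Scale C, Scale A, Scale B.
Smallest convergent = 0.46. Discriminant values: 0.17, 0.49, 0.38, 0.53, 0.31; count ≥ 0.46 → 2.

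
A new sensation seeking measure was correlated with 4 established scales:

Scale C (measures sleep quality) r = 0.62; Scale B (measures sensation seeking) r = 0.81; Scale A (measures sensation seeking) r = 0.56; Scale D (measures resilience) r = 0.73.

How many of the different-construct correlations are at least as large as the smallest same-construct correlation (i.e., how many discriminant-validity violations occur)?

2

Convergent (same construct = sensation seeking): Scale B, Scale A.
Smallest convergent = 0.56. Discriminant values: 0.62, 0.73; count ≥ 0.56 → 2.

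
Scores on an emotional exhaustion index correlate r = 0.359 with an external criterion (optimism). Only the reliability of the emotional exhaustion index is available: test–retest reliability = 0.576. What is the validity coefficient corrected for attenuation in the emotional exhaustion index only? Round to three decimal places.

0.473

Single correction: r_c = r_obs / √r_xx = 0.359 / √0.576 = 0.359 / 0.7589 ≈ 0.473.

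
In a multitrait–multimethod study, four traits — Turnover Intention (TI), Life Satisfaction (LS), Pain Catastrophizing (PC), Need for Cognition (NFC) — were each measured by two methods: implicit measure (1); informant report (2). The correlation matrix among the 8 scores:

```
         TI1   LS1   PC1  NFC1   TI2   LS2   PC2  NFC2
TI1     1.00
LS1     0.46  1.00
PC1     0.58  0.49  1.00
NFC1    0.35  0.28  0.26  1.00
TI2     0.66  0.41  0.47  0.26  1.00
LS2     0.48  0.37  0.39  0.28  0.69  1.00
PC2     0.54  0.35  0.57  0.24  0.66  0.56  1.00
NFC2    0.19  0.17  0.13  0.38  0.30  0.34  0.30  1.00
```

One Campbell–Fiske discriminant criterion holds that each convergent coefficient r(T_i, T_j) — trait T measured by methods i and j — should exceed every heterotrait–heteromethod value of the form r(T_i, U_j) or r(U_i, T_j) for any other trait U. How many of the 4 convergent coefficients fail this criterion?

Convergent coefficients and their comparison sets:
TI (methods 1·2): 0.66 vs {0.48, 0.41, 0.54, 0.47, 0.19, 0.26} → pass.
LS (methods 1·2): 0.37 vs {0.41, 0.48, 0.35, 0.39, 0.17, 0.28} → fail.
PC (methods 1·2): 0.57 vs {0.47, 0.54, 0.39, 0.35, 0.13, 0.24} → pass.
NFC (methods 1·2): 0.38 vs {0.26, 0.19, 0.28, 0.17, 0.24, 0.13} → pass.
1 of 4 fail.

1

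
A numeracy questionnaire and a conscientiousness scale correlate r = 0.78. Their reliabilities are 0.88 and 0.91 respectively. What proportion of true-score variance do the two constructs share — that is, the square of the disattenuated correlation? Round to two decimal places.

Disattenuated r = 0.78 / √(0.88 × 0.91) = 0.78 / 0.8949 = 0.8716.
Shared true-score variance = 0.8716² = 0.7597 ≈ 0.76.

0.76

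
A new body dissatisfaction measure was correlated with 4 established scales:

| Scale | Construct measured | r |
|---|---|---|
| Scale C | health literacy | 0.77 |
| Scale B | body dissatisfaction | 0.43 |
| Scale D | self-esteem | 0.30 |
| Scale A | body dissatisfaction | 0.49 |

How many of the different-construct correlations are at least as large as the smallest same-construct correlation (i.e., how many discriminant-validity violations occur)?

Convergent (same construct = body dissatisfaction): Scale B, Scale A.
Smallest convergent = 0.43. Discriminant values: 0.77, 0.30; count ≥ 0.43 → 1.

1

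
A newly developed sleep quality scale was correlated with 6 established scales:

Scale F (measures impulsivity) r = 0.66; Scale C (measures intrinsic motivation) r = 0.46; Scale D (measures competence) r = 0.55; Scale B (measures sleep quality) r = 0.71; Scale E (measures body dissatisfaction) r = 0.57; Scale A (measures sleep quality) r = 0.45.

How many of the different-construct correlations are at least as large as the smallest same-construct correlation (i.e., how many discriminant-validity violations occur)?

Convergent (same construct = sleep quality): Scale B, Scale A.
Smallest convergent = 0.45. Discriminant values: 0.66, 0.46, 0.55, 0.57; count ≥ 0.45 → 4.

4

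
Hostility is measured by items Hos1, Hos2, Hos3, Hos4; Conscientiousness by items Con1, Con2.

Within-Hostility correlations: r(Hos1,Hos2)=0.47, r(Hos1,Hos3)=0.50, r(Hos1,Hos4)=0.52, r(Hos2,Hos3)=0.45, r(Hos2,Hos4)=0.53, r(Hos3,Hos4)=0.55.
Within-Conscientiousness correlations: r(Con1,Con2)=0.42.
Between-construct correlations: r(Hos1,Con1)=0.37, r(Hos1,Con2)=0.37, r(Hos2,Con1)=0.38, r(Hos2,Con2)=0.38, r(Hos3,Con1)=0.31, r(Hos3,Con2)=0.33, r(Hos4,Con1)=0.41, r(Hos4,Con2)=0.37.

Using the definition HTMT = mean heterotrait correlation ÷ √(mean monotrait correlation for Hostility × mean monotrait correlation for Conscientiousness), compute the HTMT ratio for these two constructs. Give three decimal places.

Mean heterotrait r = 2.92/8 = 0.3650.
Mean within-Hos = 3.02/6 = 0.5033; mean within-Con = 0.42/1 = 0.4200.
Geometric mean = √(0.5033 × 0.4200) = 0.4598.
HTMT = 0.3650 / 0.4598 = 0.794.

0.794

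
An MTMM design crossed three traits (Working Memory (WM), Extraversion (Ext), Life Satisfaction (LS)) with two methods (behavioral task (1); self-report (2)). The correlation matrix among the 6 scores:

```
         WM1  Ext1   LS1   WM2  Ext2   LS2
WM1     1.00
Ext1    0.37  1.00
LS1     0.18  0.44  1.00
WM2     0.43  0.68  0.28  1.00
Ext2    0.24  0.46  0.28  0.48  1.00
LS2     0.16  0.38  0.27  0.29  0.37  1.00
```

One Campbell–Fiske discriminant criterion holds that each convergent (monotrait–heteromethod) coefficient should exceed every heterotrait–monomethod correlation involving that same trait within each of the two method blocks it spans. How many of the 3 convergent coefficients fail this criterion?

Convergent coefficients and their comparison sets:
WM (methods 1·2): 0.43 vs {0.37, 0.48, 0.18, 0.29} → fail.
Ext (methods 1·2): 0.46 vs {0.37, 0.48, 0.44, 0.37} → fail.
LS (methods 1·2): 0.27 vs {0.18, 0.29, 0.44, 0.37} → fail.
3 of 3 fail.

3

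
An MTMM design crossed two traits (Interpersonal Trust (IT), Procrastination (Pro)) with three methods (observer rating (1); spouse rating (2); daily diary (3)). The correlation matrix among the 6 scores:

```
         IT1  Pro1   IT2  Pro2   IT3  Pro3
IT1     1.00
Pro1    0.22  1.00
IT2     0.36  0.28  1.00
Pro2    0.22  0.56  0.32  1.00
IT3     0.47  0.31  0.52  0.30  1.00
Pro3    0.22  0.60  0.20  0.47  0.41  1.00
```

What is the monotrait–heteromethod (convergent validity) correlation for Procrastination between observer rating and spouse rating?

Same trait (Pro), different methods: r(Pro1, Pro2) = 0.56.

0.56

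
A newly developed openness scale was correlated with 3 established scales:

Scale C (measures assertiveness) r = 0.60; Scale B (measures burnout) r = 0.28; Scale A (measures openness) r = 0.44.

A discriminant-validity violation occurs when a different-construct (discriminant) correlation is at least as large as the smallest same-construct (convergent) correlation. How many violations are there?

1

Convergent (same construct = openness): Scale A.
Smallest convergent = 0.44. Discriminant values: 0.60, 0.28; count ≥ 0.44 → 1.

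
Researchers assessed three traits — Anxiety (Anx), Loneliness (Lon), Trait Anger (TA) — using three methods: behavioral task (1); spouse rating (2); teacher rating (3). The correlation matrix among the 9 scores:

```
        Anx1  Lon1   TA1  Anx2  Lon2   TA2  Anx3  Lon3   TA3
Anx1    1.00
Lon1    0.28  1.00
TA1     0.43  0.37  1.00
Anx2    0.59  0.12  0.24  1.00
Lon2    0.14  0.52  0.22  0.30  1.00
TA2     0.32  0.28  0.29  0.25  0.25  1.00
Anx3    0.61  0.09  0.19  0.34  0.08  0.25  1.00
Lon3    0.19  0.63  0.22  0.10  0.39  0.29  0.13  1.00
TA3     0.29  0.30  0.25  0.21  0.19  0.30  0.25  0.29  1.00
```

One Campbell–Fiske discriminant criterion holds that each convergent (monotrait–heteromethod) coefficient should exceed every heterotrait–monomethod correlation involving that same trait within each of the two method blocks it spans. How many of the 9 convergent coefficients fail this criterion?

Checking each validity diagonal entry against its comparison values:
Anx (methods 1·2): 0.59 vs {0.28, 0.30, 0.43, 0.25} → pass.
Anx (methods 1·3): 0.61 vs {0.28, 0.13, 0.43, 0.25} → pass.
Anx (methods 2·3): 0.34 vs {0.30, 0.13, 0.25, 0.25} → pass.
Lon (methods 1·2): 0.52 vs {0.28, 0.30, 0.37, 0.25} → pass.
Lon (methods 1·3): 0.63 vs {0.28, 0.13, 0.37, 0.29} → pass.
Lon (methods 2·3): 0.39 vs {0.30, 0.13, 0.25, 0.29} → pass.
TA (methods 1·2): 0.29 vs {0.43, 0.25, 0.37, 0.25} → fail.
TA (methods 1·3): 0.25 vs {0.43, 0.25, 0.37, 0.29} → fail.
TA (methods 2·3): 0.30 vs {0.25, 0.25, 0.25, 0.29} → pass.
2 of 9 fail.

2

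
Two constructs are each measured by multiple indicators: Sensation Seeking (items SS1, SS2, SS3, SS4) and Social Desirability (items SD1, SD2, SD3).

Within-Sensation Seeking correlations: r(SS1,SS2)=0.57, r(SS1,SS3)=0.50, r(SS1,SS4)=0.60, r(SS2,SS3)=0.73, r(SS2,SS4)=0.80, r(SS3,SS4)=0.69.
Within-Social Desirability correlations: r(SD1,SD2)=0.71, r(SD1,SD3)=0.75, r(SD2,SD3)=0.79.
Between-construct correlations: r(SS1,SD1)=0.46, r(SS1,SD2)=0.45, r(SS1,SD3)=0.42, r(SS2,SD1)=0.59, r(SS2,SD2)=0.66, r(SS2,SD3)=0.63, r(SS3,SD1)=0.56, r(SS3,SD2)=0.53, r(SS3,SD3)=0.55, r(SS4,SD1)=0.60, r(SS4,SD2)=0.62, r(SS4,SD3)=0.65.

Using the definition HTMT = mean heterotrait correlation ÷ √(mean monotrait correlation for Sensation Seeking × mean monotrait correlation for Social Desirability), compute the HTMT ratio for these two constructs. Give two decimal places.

Mean heterotrait r = 6.72/12 = 0.5600.
Mean within-SS = 3.89/6 = 0.6483; mean within-SD = 2.25/3 = 0.7500.
Geometric mean = √(0.6483 × 0.7500) = 0.6973.
HTMT = 0.5600 / 0.6973 = 0.80.

0.80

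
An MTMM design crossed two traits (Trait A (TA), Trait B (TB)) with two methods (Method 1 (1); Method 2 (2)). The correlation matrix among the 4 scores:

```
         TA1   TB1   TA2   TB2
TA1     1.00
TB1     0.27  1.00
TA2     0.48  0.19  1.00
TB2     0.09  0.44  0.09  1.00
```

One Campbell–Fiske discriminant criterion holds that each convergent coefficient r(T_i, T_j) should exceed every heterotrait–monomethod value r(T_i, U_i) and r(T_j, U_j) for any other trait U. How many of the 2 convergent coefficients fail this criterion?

0

Convergent coefficients and their comparison sets:
TA (methods 1·2): 0.48 vs {0.27, 0.09} → pass.
TB (methods 1·2): 0.44 vs {0.27, 0.09} → pass.
0 of 2 fail.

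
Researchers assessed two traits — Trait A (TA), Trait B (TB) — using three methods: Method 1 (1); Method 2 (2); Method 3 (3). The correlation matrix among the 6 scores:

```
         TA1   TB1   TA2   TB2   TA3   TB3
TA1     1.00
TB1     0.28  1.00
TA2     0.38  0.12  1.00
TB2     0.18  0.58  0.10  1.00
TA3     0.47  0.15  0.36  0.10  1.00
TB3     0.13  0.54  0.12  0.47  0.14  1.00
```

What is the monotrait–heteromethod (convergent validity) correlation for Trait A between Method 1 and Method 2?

Same trait (TA), different methods: r(TA1, TA2) = 0.38.

0.38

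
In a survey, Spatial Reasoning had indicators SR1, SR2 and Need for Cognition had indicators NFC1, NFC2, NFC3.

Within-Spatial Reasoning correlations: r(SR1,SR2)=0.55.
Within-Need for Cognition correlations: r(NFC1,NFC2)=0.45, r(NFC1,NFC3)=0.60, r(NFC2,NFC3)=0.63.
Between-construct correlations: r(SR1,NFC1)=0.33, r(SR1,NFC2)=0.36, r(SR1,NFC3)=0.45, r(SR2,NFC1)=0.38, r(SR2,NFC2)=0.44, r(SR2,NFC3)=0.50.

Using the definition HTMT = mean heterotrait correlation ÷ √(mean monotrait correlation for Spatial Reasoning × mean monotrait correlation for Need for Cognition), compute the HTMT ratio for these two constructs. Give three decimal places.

Mean between = 2.46/6 = 0.4100.
Mean within-SR = 0.55/1 = 0.5500; mean within-NFC = 1.68/3 = 0.5600.
Geometric mean = √(0.5500 × 0.5600) = 0.5550.
HTMT = 0.4100 / 0.5550 = 0.739.

0.739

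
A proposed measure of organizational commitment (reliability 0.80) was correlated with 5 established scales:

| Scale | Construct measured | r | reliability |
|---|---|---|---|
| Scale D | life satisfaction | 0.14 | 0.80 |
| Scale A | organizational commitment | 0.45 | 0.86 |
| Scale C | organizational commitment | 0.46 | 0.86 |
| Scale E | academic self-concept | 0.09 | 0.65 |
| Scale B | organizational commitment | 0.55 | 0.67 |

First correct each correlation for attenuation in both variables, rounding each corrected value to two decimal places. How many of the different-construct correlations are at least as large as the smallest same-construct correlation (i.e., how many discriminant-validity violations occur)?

0

Disattenuated r (r / √(r_scale · r_new)):
  Scale D (disc): 0.14 / √(0.80·0.80) = 0.18
  Scale A (conv): 0.45 / √(0.86·0.80) = 0.54
  Scale C (conv): 0.46 / √(0.86·0.80) = 0.55
  Scale E (disc): 0.09 / √(0.65·0.80) = 0.12
  Scale B (conv): 0.55 / √(0.67·0.80) = 0.75
Smallest convergent = 0.54. Discriminant values: 0.18, 0.12; count ≥ 0.54 → 0.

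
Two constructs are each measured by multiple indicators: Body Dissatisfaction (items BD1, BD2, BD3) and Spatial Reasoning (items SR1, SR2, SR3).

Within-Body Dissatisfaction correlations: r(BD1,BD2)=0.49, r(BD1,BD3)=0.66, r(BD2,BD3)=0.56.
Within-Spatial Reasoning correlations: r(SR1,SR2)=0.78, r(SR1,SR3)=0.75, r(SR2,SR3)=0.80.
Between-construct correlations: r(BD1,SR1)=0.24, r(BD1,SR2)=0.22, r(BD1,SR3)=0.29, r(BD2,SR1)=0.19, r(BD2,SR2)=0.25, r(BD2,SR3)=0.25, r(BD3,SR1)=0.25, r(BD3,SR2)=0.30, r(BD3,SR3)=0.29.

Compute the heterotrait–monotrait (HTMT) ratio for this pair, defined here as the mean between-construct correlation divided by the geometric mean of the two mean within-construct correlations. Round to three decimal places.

Between-construct mean = 2.28/9 = 0.2533.
Mean within-BD = 1.71/3 = 0.5700; mean within-SR = 2.33/3 = 0.7767.
Geometric mean = √(0.5700 × 0.7767) = 0.6654.
HTMT = 0.2533 / 0.6654 = 0.381.

0.381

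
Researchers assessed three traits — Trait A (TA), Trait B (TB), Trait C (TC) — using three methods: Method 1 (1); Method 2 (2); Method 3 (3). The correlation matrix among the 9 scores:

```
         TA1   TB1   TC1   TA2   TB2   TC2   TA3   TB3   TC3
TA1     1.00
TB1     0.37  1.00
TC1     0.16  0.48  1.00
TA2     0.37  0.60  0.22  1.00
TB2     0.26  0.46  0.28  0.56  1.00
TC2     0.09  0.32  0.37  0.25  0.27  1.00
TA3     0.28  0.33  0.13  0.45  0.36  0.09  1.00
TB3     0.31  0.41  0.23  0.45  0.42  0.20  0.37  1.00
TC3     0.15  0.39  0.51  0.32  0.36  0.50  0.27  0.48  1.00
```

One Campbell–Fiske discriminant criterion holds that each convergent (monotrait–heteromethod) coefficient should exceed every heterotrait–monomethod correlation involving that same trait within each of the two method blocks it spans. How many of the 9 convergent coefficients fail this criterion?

Checking each validity diagonal entry against its comparison values:
TA (methods 1·2): 0.37 vs {0.37, 0.56, 0.16, 0.25} → fail.
TA (methods 1·3): 0.28 vs {0.37, 0.37, 0.16, 0.27} → fail.
TA (methods 2·3): 0.45 vs {0.56, 0.37, 0.25, 0.27} → fail.
TB (methods 1·2): 0.46 vs {0.37, 0.56, 0.48, 0.27} → fail.
TB (methods 1·3): 0.41 vs {0.37, 0.37, 0.48, 0.48} → fail.
TB (methods 2·3): 0.42 vs {0.56, 0.37, 0.27, 0.48} → fail.
TC (methods 1·2): 0.37 vs {0.16, 0.25, 0.48, 0.27} → fail.
TC (methods 1·3): 0.51 vs {0.16, 0.27, 0.48, 0.48} → pass.
TC (methods 2·3): 0.50 vs {0.25, 0.27, 0.27, 0.48} → pass.
7 of 9 fail.

7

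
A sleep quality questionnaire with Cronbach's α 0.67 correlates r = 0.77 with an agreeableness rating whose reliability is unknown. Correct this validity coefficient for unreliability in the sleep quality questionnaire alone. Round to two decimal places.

Single correction: r_c = r_obs / √r_xx = 0.77 / √0.67 = 0.77 / 0.8185 ≈ 0.94.

0.94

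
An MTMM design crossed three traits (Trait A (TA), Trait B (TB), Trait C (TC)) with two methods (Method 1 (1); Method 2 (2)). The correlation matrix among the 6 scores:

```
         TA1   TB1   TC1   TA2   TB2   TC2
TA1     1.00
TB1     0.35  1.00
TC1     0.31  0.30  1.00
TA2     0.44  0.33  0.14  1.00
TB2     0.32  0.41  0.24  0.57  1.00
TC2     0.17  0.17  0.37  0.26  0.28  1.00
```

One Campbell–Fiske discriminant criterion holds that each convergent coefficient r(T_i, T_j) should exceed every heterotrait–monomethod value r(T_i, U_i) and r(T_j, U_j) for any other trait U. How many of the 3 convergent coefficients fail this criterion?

Convergent coefficients and their comparison sets:
TA (methods 1·2): 0.44 vs {0.35, 0.57, 0.31, 0.26} → fail.
TB (methods 1·2): 0.41 vs {0.35, 0.57, 0.30, 0.28} → fail.
TC (methods 1·2): 0.37 vs {0.31, 0.26, 0.30, 0.28} → pass.
2 of 3 fail.

2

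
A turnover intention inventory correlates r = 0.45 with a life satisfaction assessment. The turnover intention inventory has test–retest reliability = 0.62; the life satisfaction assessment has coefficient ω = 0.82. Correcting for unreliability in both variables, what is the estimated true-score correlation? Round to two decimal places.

r_true = r_obs / √(r_xx · r_yy) = 0.45 / √(0.62 × 0.82) = 0.45 / √0.5084 = 0.45 / 0.7130 ≈ 0.63.

0.63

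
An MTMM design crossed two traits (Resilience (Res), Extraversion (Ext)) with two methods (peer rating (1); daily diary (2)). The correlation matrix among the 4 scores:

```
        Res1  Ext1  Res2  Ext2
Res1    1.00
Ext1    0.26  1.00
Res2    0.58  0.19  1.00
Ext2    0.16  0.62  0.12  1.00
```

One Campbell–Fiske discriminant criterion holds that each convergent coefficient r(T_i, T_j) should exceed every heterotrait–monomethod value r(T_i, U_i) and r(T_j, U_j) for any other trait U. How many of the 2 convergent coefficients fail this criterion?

0

Convergent coefficients and their comparison sets:
Res (methods 1·2): 0.58 vs {0.26, 0.12} → pass.
Ext (methods 1·2): 0.62 vs {0.26, 0.12} → pass.
0 of 2 fail.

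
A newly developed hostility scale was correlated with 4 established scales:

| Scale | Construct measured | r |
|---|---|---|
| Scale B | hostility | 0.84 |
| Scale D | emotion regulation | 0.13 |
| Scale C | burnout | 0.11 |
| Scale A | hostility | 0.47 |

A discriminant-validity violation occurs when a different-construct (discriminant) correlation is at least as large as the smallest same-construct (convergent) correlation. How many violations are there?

Convergent (same construct = hostility): Scale B, Scale A.
Smallest convergent = 0.47. Discriminant values: 0.13, 0.11; count ≥ 0.47 → 0.

0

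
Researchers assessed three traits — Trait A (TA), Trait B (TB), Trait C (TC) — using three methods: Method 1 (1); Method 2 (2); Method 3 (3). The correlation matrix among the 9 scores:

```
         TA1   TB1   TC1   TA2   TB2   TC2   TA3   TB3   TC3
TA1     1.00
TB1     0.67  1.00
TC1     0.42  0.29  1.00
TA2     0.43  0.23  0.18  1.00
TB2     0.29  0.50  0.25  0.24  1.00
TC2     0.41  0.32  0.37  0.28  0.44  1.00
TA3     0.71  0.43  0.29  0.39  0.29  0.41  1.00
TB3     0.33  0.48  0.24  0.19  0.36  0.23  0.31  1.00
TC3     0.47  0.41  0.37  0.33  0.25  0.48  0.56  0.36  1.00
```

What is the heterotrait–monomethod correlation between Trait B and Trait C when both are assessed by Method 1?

0.29

Different traits, same method: r(TB1, TC1) = 0.29.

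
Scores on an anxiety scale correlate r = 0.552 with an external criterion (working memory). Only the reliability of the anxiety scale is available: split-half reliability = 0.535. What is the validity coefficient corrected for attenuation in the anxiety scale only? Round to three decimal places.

Single correction: r_c = r_obs / √r_xx = 0.552 / √0.535 = 0.552 / 0.7314 ≈ 0.755.

0.755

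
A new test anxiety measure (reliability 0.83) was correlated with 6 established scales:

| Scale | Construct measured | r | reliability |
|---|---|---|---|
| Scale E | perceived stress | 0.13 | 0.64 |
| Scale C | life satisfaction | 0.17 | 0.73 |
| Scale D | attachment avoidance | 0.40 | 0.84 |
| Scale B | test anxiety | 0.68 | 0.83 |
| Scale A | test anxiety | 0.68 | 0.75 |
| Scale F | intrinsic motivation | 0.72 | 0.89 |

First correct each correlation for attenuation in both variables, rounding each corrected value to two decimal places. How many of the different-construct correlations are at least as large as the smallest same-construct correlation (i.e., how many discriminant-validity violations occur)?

Disattenuated r (r / √(r_scale · r_new)):
  Scale E (disc): 0.13 / √(0.64·0.83) = 0.18
  Scale C (disc): 0.17 / √(0.73·0.83) = 0.22
  Scale D (disc): 0.40 / √(0.84·0.83) = 0.48
  Scale B (conv): 0.68 / √(0.83·0.83) = 0.82
  Scale A (conv): 0.68 / √(0.75·0.83) = 0.86
  Scale F (disc): 0.72 / √(0.89·0.83) = 0.84
Smallest convergent = 0.82. Discriminant values: 0.18, 0.22, 0.48, 0.84; count ≥ 0.82 → 1.

1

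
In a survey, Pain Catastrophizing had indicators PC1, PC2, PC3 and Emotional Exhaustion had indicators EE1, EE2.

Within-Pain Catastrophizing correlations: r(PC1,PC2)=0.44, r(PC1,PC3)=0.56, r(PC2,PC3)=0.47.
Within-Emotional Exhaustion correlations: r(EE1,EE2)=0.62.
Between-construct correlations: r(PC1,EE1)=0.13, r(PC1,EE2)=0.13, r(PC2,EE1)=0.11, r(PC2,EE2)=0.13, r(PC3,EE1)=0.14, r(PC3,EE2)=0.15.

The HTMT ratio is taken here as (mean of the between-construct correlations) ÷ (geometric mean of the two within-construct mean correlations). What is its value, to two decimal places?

Mean between = 0.79/6 = 0.1317.
Mean within-PC = 1.47/3 = 0.4900; mean within-EE = 0.62/1 = 0.6200.
Geometric mean = √(0.4900 × 0.6200) = 0.5512.
HTMT = 0.1317 / 0.5512 = 0.24.

0.24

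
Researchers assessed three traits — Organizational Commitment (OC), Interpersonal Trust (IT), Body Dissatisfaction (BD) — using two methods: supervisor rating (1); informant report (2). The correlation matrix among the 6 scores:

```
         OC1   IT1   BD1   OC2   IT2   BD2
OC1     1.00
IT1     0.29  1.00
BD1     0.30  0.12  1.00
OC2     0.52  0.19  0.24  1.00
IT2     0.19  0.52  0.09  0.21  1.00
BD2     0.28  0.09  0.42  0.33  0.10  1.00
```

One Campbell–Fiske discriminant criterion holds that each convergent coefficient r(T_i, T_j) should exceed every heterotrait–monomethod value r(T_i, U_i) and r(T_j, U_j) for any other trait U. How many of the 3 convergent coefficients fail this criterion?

0

Checking each validity diagonal entry against its comparison values:
OC (methods 1·2): 0.52 vs {0.29, 0.21, 0.30, 0.33} → pass.
IT (methods 1·2): 0.52 vs {0.29, 0.21, 0.12, 0.10} → pass.
BD (methods 1·2): 0.42 vs {0.30, 0.33, 0.12, 0.10} → pass.
0 of 3 fail.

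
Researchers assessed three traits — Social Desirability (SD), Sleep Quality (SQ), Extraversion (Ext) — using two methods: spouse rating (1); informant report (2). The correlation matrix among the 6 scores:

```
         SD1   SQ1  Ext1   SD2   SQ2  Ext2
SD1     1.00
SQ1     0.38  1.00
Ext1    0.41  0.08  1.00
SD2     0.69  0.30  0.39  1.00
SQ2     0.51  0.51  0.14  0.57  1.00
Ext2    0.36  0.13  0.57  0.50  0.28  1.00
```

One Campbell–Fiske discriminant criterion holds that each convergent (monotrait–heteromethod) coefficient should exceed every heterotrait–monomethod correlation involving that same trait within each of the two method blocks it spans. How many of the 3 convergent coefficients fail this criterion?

1

Checking each validity diagonal entry against its comparison values:
SD (methods 1·2): 0.69 vs {0.38, 0.57, 0.41, 0.50} → pass.
SQ (methods 1·2): 0.51 vs {0.38, 0.57, 0.08, 0.28} → fail.
Ext (methods 1·2): 0.57 vs {0.41, 0.50, 0.08, 0.28} → pass.
1 of 3 fail.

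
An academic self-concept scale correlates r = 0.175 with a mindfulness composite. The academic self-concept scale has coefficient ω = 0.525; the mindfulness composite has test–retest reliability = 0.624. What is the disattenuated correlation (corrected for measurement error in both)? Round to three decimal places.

r_true = r_obs / √(r_xx · r_yy) = 0.175 / √(0.525 × 0.624) = 0.175 / √0.327600 = 0.175 / 0.5724 ≈ 0.306.

0.306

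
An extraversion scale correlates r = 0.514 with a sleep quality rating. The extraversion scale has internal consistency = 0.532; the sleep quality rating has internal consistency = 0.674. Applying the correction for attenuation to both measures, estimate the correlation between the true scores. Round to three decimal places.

r_true = r_obs / √(r_xx · r_yy) = 0.514 / √(0.532 × 0.674) = 0.514 / √0.358568 = 0.514 / 0.5988 ≈ 0.858.

0.858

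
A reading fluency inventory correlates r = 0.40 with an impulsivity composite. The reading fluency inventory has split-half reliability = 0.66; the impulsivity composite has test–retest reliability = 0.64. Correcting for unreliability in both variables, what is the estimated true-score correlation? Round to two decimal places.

0.62

r_true = r_obs / √(r_xx · r_yy) = 0.40 / √(0.66 × 0.64) = 0.40 / √0.4224 = 0.40 / 0.6499 ≈ 0.62.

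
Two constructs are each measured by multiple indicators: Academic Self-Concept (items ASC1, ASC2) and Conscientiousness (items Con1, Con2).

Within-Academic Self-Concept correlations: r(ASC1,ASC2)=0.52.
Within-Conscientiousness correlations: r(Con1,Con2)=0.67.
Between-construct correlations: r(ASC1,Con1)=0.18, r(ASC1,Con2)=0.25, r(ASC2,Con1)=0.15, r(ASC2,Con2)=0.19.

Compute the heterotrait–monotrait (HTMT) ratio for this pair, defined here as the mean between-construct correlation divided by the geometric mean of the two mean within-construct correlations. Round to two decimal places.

0.33

Between-construct mean = 0.77/4 = 0.1925.
Mean within-ASC = 0.52/1 = 0.5200; mean within-Con = 0.67/1 = 0.6700.
Geometric mean = √(0.5200 × 0.6700) = 0.5903.
HTMT = 0.1925 / 0.5903 = 0.33.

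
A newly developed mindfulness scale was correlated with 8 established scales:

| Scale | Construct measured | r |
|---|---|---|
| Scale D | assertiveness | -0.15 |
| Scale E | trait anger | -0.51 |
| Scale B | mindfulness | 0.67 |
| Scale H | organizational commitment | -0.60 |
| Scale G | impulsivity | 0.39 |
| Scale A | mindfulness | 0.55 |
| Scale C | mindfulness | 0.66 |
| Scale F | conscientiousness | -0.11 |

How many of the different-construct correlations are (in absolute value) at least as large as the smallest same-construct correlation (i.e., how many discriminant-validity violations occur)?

1

Convergent (same construct = mindfulness): Scale B, Scale A, Scale C.
Smallest convergent = 0.55. Discriminant |r|: 0.15, 0.51, 0.60, 0.39, 0.11; count ≥ 0.55 → 1.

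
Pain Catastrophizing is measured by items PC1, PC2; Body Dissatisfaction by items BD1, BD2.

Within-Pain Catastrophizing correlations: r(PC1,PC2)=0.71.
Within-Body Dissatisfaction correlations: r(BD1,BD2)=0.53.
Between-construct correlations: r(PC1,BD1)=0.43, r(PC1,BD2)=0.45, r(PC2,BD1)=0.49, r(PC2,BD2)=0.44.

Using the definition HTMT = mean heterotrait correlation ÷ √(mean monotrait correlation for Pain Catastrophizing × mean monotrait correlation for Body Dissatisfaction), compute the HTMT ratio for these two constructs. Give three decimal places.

0.738

Mean between = 1.81/4 = 0.4525.
Mean within-PC = 0.71/1 = 0.7100; mean within-BD = 0.53/1 = 0.5300.
Geometric mean = √(0.7100 × 0.5300) = 0.6134.
HTMT = 0.4525 / 0.6134 = 0.738.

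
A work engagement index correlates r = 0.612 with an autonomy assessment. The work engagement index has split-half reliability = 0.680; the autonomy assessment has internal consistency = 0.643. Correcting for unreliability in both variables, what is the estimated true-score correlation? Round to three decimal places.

r_true = r_obs / √(r_xx · r_yy) = 0.612 / √(0.680 × 0.643) = 0.612 / √0.437240 = 0.612 / 0.6612 ≈ 0.926.

0.926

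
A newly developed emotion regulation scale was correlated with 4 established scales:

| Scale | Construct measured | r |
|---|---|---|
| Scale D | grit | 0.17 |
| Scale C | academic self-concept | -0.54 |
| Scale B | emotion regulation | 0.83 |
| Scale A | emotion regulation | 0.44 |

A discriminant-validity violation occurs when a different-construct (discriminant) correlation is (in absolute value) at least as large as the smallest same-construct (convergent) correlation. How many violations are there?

1

Convergent (same construct = emotion regulation): Scale B, Scale A.
Smallest convergent = 0.44. Discriminant |r|: 0.17, 0.54; count ≥ 0.44 → 1.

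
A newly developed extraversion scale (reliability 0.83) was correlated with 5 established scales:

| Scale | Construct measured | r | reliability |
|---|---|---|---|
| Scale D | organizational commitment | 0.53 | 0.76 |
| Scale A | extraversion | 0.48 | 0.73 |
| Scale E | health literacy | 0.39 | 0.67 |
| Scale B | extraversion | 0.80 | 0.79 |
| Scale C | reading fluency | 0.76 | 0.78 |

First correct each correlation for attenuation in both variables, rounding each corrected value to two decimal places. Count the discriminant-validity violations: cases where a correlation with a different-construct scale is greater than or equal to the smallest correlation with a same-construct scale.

Disattenuated r (r / √(r_scale · r_new)):
  Scale D (disc): 0.53 / √(0.76·0.83) = 0.67
  Scale A (conv): 0.48 / √(0.73·0.83) = 0.62
  Scale E (disc): 0.39 / √(0.67·0.83) = 0.52
  Scale B (conv): 0.80 / √(0.79·0.83) = 0.99
  Scale C (disc): 0.76 / √(0.78·0.83) = 0.94
Smallest convergent = 0.62. Discriminant values: 0.67, 0.52, 0.94; count ≥ 0.62 → 2.

2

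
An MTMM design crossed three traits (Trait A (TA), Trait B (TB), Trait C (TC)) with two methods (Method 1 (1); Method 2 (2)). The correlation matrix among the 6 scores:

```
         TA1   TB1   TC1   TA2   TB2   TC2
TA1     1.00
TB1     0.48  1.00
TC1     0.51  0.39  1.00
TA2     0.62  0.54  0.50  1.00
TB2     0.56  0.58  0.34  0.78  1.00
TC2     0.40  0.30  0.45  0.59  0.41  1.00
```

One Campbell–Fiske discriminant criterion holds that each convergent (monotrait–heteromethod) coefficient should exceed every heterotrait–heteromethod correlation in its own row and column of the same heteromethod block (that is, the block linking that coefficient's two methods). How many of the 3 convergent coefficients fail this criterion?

Checking each validity diagonal entry against its comparison values:
TA (methods 1·2): 0.62 vs {0.56, 0.54, 0.40, 0.50} → pass.
TB (methods 1·2): 0.58 vs {0.54, 0.56, 0.30, 0.34} → pass.
TC (methods 1·2): 0.45 vs {0.50, 0.40, 0.34, 0.30} → fail.
1 of 3 fail.

1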